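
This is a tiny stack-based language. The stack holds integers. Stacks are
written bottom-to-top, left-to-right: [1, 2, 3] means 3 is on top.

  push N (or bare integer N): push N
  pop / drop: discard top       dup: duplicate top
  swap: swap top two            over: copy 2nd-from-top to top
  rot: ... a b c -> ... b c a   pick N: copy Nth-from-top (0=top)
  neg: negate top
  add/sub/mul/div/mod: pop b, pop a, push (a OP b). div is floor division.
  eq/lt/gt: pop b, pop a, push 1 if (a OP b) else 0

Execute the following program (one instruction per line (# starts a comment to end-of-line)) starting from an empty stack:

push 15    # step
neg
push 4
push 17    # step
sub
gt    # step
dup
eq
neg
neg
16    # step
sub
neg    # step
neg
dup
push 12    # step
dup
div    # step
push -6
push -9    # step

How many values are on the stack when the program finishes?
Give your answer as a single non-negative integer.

Answer: 5

Derivation:
After 'push 15': stack = [15] (depth 1)
After 'neg': stack = [-15] (depth 1)
After 'push 4': stack = [-15, 4] (depth 2)
After 'push 17': stack = [-15, 4, 17] (depth 3)
After 'sub': stack = [-15, -13] (depth 2)
After 'gt': stack = [0] (depth 1)
After 'dup': stack = [0, 0] (depth 2)
After 'eq': stack = [1] (depth 1)
After 'neg': stack = [-1] (depth 1)
After 'neg': stack = [1] (depth 1)
After 'push 16': stack = [1, 16] (depth 2)
After 'sub': stack = [-15] (depth 1)
After 'neg': stack = [15] (depth 1)
After 'neg': stack = [-15] (depth 1)
After 'dup': stack = [-15, -15] (depth 2)
After 'push 12': stack = [-15, -15, 12] (depth 3)
After 'dup': stack = [-15, -15, 12, 12] (depth 4)
After 'div': stack = [-15, -15, 1] (depth 3)
After 'push -6': stack = [-15, -15, 1, -6] (depth 4)
After 'push -9': stack = [-15, -15, 1, -6, -9] (depth 5)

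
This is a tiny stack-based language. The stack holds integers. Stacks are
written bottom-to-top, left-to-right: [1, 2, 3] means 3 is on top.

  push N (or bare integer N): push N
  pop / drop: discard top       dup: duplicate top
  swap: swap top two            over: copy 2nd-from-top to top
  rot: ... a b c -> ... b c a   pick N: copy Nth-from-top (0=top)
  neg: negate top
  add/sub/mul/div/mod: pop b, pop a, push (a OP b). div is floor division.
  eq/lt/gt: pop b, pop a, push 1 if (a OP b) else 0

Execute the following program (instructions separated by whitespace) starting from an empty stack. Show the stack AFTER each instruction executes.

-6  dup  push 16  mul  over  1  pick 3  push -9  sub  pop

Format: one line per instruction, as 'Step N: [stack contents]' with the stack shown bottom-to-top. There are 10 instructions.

Step 1: [-6]
Step 2: [-6, -6]
Step 3: [-6, -6, 16]
Step 4: [-6, -96]
Step 5: [-6, -96, -6]
Step 6: [-6, -96, -6, 1]
Step 7: [-6, -96, -6, 1, -6]
Step 8: [-6, -96, -6, 1, -6, -9]
Step 9: [-6, -96, -6, 1, 3]
Step 10: [-6, -96, -6, 1]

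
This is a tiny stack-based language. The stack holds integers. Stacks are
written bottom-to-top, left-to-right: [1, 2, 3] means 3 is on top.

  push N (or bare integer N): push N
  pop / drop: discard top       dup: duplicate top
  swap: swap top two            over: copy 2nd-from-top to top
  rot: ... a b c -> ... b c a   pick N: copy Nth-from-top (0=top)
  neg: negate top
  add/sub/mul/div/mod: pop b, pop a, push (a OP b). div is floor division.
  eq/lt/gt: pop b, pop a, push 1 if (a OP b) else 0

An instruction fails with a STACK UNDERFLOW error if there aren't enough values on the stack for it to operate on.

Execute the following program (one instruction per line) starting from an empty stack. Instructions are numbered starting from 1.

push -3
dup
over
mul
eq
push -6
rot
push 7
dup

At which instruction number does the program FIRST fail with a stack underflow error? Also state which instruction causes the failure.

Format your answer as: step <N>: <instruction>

Step 1 ('push -3'): stack = [-3], depth = 1
Step 2 ('dup'): stack = [-3, -3], depth = 2
Step 3 ('over'): stack = [-3, -3, -3], depth = 3
Step 4 ('mul'): stack = [-3, 9], depth = 2
Step 5 ('eq'): stack = [0], depth = 1
Step 6 ('push -6'): stack = [0, -6], depth = 2
Step 7 ('rot'): needs 3 value(s) but depth is 2 — STACK UNDERFLOW

Answer: step 7: rot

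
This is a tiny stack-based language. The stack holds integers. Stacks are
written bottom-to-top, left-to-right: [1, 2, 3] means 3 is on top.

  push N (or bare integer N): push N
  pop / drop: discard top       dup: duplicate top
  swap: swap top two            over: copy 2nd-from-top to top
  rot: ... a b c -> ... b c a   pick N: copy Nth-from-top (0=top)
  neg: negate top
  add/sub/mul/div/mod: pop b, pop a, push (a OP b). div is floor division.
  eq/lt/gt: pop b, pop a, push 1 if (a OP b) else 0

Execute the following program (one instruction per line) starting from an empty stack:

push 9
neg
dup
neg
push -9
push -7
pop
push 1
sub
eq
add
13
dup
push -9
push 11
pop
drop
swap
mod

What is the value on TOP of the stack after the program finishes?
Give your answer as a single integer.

Answer: 0

Derivation:
After 'push 9': [9]
After 'neg': [-9]
After 'dup': [-9, -9]
After 'neg': [-9, 9]
After 'push -9': [-9, 9, -9]
After 'push -7': [-9, 9, -9, -7]
After 'pop': [-9, 9, -9]
After 'push 1': [-9, 9, -9, 1]
After 'sub': [-9, 9, -10]
After 'eq': [-9, 0]
After 'add': [-9]
After 'push 13': [-9, 13]
After 'dup': [-9, 13, 13]
After 'push -9': [-9, 13, 13, -9]
After 'push 11': [-9, 13, 13, -9, 11]
After 'pop': [-9, 13, 13, -9]
After 'drop': [-9, 13, 13]
After 'swap': [-9, 13, 13]
After 'mod': [-9, 0]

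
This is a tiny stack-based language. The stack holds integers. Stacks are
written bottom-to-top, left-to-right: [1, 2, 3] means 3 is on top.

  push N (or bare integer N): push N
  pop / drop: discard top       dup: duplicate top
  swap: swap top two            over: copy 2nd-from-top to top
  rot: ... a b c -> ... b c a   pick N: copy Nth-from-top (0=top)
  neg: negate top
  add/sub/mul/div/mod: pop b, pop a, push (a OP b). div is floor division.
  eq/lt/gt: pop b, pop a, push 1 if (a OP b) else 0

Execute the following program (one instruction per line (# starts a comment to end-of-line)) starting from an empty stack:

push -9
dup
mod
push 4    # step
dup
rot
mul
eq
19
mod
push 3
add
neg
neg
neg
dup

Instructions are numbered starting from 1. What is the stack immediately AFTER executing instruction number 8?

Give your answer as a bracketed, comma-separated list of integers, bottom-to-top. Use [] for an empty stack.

Answer: [0]

Derivation:
Step 1 ('push -9'): [-9]
Step 2 ('dup'): [-9, -9]
Step 3 ('mod'): [0]
Step 4 ('push 4'): [0, 4]
Step 5 ('dup'): [0, 4, 4]
Step 6 ('rot'): [4, 4, 0]
Step 7 ('mul'): [4, 0]
Step 8 ('eq'): [0]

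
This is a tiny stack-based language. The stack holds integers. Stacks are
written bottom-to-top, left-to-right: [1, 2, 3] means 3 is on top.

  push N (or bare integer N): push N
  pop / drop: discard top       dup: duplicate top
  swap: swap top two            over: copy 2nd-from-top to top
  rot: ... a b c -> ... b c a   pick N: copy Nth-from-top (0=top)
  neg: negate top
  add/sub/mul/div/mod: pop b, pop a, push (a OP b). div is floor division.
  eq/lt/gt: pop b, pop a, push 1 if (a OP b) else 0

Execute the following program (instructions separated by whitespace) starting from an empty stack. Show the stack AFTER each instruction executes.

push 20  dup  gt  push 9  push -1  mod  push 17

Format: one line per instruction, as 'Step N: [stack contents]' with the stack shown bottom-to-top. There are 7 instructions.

Step 1: [20]
Step 2: [20, 20]
Step 3: [0]
Step 4: [0, 9]
Step 5: [0, 9, -1]
Step 6: [0, 0]
Step 7: [0, 0, 17]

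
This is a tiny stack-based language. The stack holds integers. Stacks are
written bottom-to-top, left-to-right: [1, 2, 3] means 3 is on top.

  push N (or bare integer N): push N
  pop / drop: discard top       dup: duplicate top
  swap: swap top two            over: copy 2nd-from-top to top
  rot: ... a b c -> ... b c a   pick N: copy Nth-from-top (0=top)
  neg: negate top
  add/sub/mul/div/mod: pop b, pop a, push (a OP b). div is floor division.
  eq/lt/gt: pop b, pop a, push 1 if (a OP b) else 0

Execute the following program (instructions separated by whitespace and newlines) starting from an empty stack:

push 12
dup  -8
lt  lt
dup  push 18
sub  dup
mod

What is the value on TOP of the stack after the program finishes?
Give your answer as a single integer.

Answer: 0

Derivation:
After 'push 12': [12]
After 'dup': [12, 12]
After 'push -8': [12, 12, -8]
After 'lt': [12, 0]
After 'lt': [0]
After 'dup': [0, 0]
After 'push 18': [0, 0, 18]
After 'sub': [0, -18]
After 'dup': [0, -18, -18]
After 'mod': [0, 0]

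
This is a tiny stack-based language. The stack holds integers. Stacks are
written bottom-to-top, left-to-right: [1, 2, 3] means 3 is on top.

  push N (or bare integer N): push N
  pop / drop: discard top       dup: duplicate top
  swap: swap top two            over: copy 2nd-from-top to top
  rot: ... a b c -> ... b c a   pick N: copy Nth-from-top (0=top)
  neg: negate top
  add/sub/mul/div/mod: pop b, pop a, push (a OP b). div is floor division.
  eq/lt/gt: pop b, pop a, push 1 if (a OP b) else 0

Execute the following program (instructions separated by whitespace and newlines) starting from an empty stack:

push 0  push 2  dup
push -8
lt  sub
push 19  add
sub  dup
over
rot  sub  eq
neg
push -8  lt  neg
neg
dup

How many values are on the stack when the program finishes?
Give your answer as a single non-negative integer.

After 'push 0': stack = [0] (depth 1)
After 'push 2': stack = [0, 2] (depth 2)
After 'dup': stack = [0, 2, 2] (depth 3)
After 'push -8': stack = [0, 2, 2, -8] (depth 4)
After 'lt': stack = [0, 2, 0] (depth 3)
After 'sub': stack = [0, 2] (depth 2)
After 'push 19': stack = [0, 2, 19] (depth 3)
After 'add': stack = [0, 21] (depth 2)
After 'sub': stack = [-21] (depth 1)
After 'dup': stack = [-21, -21] (depth 2)
After 'over': stack = [-21, -21, -21] (depth 3)
After 'rot': stack = [-21, -21, -21] (depth 3)
After 'sub': stack = [-21, 0] (depth 2)
After 'eq': stack = [0] (depth 1)
After 'neg': stack = [0] (depth 1)
After 'push -8': stack = [0, -8] (depth 2)
After 'lt': stack = [0] (depth 1)
After 'neg': stack = [0] (depth 1)
After 'neg': stack = [0] (depth 1)
After 'dup': stack = [0, 0] (depth 2)

Answer: 2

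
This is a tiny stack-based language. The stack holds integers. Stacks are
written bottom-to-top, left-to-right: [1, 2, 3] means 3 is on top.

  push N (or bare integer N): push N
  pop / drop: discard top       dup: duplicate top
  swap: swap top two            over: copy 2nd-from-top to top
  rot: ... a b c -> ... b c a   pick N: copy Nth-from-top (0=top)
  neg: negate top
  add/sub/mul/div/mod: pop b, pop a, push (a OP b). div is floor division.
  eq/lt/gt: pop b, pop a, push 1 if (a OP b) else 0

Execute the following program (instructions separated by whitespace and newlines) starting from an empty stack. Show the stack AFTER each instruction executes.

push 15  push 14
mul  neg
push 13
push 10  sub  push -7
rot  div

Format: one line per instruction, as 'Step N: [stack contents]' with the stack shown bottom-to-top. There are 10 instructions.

Step 1: [15]
Step 2: [15, 14]
Step 3: [210]
Step 4: [-210]
Step 5: [-210, 13]
Step 6: [-210, 13, 10]
Step 7: [-210, 3]
Step 8: [-210, 3, -7]
Step 9: [3, -7, -210]
Step 10: [3, 0]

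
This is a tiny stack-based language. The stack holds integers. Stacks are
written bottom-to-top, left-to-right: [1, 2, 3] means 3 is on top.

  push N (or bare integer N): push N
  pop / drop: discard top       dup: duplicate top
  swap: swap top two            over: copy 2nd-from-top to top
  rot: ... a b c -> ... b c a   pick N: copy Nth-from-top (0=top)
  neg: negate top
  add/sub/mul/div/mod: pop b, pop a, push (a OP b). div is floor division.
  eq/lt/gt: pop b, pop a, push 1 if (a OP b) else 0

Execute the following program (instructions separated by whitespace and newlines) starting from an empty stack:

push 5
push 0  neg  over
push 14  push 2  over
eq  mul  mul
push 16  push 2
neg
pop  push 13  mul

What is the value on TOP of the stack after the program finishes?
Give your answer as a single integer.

After 'push 5': [5]
After 'push 0': [5, 0]
After 'neg': [5, 0]
After 'over': [5, 0, 5]
After 'push 14': [5, 0, 5, 14]
After 'push 2': [5, 0, 5, 14, 2]
After 'over': [5, 0, 5, 14, 2, 14]
After 'eq': [5, 0, 5, 14, 0]
After 'mul': [5, 0, 5, 0]
After 'mul': [5, 0, 0]
After 'push 16': [5, 0, 0, 16]
After 'push 2': [5, 0, 0, 16, 2]
After 'neg': [5, 0, 0, 16, -2]
After 'pop': [5, 0, 0, 16]
After 'push 13': [5, 0, 0, 16, 13]
After 'mul': [5, 0, 0, 208]

Answer: 208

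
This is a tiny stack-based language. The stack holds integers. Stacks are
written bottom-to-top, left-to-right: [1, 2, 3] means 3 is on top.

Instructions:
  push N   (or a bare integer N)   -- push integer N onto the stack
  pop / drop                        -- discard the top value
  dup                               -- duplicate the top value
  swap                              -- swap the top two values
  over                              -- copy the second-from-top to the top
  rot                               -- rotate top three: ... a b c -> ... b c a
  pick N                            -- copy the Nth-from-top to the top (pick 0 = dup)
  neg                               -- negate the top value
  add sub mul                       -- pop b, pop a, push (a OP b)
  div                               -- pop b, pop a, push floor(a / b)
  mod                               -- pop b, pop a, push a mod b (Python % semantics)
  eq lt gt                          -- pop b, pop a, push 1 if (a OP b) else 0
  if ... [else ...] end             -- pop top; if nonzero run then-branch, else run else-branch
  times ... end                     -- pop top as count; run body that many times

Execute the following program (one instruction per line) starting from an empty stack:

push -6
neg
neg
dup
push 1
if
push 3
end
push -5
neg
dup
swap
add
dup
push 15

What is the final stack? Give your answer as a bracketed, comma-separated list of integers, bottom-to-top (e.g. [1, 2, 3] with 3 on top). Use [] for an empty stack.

Answer: [-6, -6, 3, 10, 10, 15]

Derivation:
After 'push -6': [-6]
After 'neg': [6]
After 'neg': [-6]
After 'dup': [-6, -6]
After 'push 1': [-6, -6, 1]
After 'if': [-6, -6]
After 'push 3': [-6, -6, 3]
After 'push -5': [-6, -6, 3, -5]
After 'neg': [-6, -6, 3, 5]
After 'dup': [-6, -6, 3, 5, 5]
After 'swap': [-6, -6, 3, 5, 5]
After 'add': [-6, -6, 3, 10]
After 'dup': [-6, -6, 3, 10, 10]
After 'push 15': [-6, -6, 3, 10, 10, 15]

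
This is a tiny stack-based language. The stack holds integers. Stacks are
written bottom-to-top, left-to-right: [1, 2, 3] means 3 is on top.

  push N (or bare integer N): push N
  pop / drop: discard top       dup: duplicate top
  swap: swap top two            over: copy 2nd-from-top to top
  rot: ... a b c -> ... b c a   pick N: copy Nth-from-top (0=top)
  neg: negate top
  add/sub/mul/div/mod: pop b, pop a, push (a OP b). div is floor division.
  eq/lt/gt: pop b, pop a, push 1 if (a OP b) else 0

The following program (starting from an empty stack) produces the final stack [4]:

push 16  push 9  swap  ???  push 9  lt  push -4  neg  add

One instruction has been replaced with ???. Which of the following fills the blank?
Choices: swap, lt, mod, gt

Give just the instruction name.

Answer: mod

Derivation:
Stack before ???: [9, 16]
Stack after ???:  [9]
Checking each choice:
  swap: produces [16, 4]
  lt: produces [5]
  mod: MATCH
  gt: produces [5]


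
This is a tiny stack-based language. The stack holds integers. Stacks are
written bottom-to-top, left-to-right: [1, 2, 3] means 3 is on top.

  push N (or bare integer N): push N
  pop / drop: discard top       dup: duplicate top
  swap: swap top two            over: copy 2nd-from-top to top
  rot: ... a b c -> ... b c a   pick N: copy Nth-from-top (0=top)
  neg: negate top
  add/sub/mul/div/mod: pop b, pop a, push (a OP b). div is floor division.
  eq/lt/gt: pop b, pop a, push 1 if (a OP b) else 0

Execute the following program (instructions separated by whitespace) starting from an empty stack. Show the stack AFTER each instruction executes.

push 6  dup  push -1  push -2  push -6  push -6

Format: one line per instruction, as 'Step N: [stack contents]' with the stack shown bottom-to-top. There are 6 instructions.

Step 1: [6]
Step 2: [6, 6]
Step 3: [6, 6, -1]
Step 4: [6, 6, -1, -2]
Step 5: [6, 6, -1, -2, -6]
Step 6: [6, 6, -1, -2, -6, -6]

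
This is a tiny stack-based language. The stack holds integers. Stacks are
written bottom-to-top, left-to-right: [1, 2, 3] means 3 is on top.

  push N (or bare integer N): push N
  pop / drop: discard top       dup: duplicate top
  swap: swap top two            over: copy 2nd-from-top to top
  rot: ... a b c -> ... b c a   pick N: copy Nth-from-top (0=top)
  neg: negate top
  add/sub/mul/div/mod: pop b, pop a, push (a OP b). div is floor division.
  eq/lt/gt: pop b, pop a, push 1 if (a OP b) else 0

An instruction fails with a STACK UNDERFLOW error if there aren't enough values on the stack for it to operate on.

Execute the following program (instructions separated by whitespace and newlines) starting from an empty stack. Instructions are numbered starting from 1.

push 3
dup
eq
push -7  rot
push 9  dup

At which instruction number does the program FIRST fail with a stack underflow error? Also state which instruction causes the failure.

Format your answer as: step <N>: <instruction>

Step 1 ('push 3'): stack = [3], depth = 1
Step 2 ('dup'): stack = [3, 3], depth = 2
Step 3 ('eq'): stack = [1], depth = 1
Step 4 ('push -7'): stack = [1, -7], depth = 2
Step 5 ('rot'): needs 3 value(s) but depth is 2 — STACK UNDERFLOW

Answer: step 5: rot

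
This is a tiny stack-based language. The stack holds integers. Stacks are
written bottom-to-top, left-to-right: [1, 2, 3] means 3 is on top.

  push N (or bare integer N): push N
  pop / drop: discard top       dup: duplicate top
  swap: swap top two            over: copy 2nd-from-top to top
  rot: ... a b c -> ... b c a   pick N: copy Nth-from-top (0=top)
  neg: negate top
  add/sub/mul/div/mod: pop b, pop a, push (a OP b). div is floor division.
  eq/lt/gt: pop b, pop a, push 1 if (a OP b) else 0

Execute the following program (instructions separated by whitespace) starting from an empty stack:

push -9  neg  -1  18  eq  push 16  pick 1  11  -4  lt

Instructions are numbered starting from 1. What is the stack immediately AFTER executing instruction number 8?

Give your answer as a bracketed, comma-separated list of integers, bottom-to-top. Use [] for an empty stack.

Answer: [9, 0, 16, 0, 11]

Derivation:
Step 1 ('push -9'): [-9]
Step 2 ('neg'): [9]
Step 3 ('-1'): [9, -1]
Step 4 ('18'): [9, -1, 18]
Step 5 ('eq'): [9, 0]
Step 6 ('push 16'): [9, 0, 16]
Step 7 ('pick 1'): [9, 0, 16, 0]
Step 8 ('11'): [9, 0, 16, 0, 11]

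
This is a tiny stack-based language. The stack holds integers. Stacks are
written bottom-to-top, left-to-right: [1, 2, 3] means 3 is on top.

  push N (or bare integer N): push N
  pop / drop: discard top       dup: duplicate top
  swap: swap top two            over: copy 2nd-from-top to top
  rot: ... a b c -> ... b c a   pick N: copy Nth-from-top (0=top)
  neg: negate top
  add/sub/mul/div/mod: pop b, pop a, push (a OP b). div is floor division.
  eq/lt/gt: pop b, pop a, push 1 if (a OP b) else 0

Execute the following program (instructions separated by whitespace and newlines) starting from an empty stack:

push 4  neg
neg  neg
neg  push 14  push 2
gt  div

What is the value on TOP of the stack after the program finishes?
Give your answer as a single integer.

After 'push 4': [4]
After 'neg': [-4]
After 'neg': [4]
After 'neg': [-4]
After 'neg': [4]
After 'push 14': [4, 14]
After 'push 2': [4, 14, 2]
After 'gt': [4, 1]
After 'div': [4]

Answer: 4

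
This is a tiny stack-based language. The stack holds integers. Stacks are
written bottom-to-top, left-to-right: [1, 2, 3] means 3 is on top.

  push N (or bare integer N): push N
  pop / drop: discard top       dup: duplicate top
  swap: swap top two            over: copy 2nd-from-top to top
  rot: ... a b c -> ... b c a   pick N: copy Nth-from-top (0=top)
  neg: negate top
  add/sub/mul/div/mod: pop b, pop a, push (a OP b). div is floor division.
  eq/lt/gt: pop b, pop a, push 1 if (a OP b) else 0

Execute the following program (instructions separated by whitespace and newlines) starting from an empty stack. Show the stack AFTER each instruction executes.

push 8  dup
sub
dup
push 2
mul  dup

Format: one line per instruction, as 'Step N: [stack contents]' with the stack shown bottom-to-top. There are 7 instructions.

Step 1: [8]
Step 2: [8, 8]
Step 3: [0]
Step 4: [0, 0]
Step 5: [0, 0, 2]
Step 6: [0, 0]
Step 7: [0, 0, 0]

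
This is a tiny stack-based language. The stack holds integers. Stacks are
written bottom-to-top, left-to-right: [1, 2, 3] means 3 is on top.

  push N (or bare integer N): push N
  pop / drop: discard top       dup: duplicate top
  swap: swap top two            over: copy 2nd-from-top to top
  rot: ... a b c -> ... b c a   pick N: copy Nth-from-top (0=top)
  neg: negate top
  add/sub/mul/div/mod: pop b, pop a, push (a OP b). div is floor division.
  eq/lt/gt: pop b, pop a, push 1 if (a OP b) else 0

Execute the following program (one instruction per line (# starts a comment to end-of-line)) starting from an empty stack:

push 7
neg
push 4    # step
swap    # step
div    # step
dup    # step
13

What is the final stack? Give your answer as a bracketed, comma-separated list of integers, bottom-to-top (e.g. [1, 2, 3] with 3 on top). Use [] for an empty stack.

After 'push 7': [7]
After 'neg': [-7]
After 'push 4': [-7, 4]
After 'swap': [4, -7]
After 'div': [-1]
After 'dup': [-1, -1]
After 'push 13': [-1, -1, 13]

Answer: [-1, -1, 13]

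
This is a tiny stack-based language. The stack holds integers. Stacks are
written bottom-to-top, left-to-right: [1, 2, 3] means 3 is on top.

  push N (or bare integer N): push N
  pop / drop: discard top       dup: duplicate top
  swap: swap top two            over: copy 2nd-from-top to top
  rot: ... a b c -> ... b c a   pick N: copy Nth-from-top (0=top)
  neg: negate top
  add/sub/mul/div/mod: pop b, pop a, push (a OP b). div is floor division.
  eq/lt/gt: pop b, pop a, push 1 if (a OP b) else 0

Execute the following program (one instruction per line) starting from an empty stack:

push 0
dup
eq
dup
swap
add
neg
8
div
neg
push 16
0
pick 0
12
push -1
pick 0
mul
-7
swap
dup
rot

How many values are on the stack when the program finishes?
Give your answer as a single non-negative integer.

After 'push 0': stack = [0] (depth 1)
After 'dup': stack = [0, 0] (depth 2)
After 'eq': stack = [1] (depth 1)
After 'dup': stack = [1, 1] (depth 2)
After 'swap': stack = [1, 1] (depth 2)
After 'add': stack = [2] (depth 1)
After 'neg': stack = [-2] (depth 1)
After 'push 8': stack = [-2, 8] (depth 2)
After 'div': stack = [-1] (depth 1)
After 'neg': stack = [1] (depth 1)
  ...
After 'push 0': stack = [1, 16, 0] (depth 3)
After 'pick 0': stack = [1, 16, 0, 0] (depth 4)
After 'push 12': stack = [1, 16, 0, 0, 12] (depth 5)
After 'push -1': stack = [1, 16, 0, 0, 12, -1] (depth 6)
After 'pick 0': stack = [1, 16, 0, 0, 12, -1, -1] (depth 7)
After 'mul': stack = [1, 16, 0, 0, 12, 1] (depth 6)
After 'push -7': stack = [1, 16, 0, 0, 12, 1, -7] (depth 7)
After 'swap': stack = [1, 16, 0, 0, 12, -7, 1] (depth 7)
After 'dup': stack = [1, 16, 0, 0, 12, -7, 1, 1] (depth 8)
After 'rot': stack = [1, 16, 0, 0, 12, 1, 1, -7] (depth 8)

Answer: 8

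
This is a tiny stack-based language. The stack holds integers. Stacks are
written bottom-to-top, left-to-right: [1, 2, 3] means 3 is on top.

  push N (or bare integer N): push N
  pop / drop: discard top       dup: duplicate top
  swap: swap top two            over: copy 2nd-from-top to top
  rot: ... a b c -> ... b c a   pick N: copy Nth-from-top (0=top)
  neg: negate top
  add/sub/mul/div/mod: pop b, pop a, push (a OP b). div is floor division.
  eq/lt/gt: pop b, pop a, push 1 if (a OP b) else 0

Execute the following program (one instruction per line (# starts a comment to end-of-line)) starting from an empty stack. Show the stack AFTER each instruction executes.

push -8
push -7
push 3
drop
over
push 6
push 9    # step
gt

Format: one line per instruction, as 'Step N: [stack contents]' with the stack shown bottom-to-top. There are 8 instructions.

Step 1: [-8]
Step 2: [-8, -7]
Step 3: [-8, -7, 3]
Step 4: [-8, -7]
Step 5: [-8, -7, -8]
Step 6: [-8, -7, -8, 6]
Step 7: [-8, -7, -8, 6, 9]
Step 8: [-8, -7, -8, 0]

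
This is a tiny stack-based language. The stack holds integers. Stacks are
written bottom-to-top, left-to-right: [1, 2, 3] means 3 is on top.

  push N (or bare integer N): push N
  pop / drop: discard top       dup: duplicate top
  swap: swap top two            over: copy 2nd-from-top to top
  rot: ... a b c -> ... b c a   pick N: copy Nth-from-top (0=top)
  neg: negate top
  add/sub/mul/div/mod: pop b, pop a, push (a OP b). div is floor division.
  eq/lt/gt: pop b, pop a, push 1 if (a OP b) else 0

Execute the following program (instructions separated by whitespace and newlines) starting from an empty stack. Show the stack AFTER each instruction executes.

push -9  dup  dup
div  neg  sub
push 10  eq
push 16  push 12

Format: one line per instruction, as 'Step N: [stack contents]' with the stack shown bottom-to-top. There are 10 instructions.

Step 1: [-9]
Step 2: [-9, -9]
Step 3: [-9, -9, -9]
Step 4: [-9, 1]
Step 5: [-9, -1]
Step 6: [-8]
Step 7: [-8, 10]
Step 8: [0]
Step 9: [0, 16]
Step 10: [0, 16, 12]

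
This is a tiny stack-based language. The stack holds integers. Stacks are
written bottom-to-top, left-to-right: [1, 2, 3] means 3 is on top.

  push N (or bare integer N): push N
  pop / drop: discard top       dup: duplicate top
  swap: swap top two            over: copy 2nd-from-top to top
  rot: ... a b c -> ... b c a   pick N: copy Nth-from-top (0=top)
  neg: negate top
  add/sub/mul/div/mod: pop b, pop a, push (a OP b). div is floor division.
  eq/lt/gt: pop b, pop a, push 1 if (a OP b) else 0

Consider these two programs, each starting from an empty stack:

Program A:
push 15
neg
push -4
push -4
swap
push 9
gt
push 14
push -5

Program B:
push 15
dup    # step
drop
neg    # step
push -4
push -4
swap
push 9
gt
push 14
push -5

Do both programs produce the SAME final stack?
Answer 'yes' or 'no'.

Answer: yes

Derivation:
Program A trace:
  After 'push 15': [15]
  After 'neg': [-15]
  After 'push -4': [-15, -4]
  After 'push -4': [-15, -4, -4]
  After 'swap': [-15, -4, -4]
  After 'push 9': [-15, -4, -4, 9]
  After 'gt': [-15, -4, 0]
  After 'push 14': [-15, -4, 0, 14]
  After 'push -5': [-15, -4, 0, 14, -5]
Program A final stack: [-15, -4, 0, 14, -5]

Program B trace:
  After 'push 15': [15]
  After 'dup': [15, 15]
  After 'drop': [15]
  After 'neg': [-15]
  After 'push -4': [-15, -4]
  After 'push -4': [-15, -4, -4]
  After 'swap': [-15, -4, -4]
  After 'push 9': [-15, -4, -4, 9]
  After 'gt': [-15, -4, 0]
  After 'push 14': [-15, -4, 0, 14]
  After 'push -5': [-15, -4, 0, 14, -5]
Program B final stack: [-15, -4, 0, 14, -5]
Same: yes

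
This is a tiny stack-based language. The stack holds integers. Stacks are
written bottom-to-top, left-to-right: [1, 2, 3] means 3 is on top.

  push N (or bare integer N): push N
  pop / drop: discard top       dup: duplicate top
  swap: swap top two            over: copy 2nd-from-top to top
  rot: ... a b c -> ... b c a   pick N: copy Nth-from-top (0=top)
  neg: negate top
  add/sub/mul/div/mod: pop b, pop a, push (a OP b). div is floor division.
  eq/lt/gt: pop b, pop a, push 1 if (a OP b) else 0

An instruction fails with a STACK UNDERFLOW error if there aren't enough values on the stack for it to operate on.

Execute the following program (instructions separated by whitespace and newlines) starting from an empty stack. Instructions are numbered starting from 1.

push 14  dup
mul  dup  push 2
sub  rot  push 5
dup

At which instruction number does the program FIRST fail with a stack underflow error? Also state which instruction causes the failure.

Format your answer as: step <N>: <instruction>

Answer: step 7: rot

Derivation:
Step 1 ('push 14'): stack = [14], depth = 1
Step 2 ('dup'): stack = [14, 14], depth = 2
Step 3 ('mul'): stack = [196], depth = 1
Step 4 ('dup'): stack = [196, 196], depth = 2
Step 5 ('push 2'): stack = [196, 196, 2], depth = 3
Step 6 ('sub'): stack = [196, 194], depth = 2
Step 7 ('rot'): needs 3 value(s) but depth is 2 — STACK UNDERFLOW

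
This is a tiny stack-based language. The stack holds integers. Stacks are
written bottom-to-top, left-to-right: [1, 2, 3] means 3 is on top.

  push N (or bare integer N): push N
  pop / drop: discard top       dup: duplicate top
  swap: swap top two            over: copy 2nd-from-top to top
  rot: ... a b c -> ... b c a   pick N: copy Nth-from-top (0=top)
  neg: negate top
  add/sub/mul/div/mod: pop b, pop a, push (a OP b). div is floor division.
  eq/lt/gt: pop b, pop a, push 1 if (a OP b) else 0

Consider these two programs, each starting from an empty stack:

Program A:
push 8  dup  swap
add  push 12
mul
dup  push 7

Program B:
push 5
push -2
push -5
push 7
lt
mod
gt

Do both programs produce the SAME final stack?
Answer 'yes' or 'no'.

Program A trace:
  After 'push 8': [8]
  After 'dup': [8, 8]
  After 'swap': [8, 8]
  After 'add': [16]
  After 'push 12': [16, 12]
  After 'mul': [192]
  After 'dup': [192, 192]
  After 'push 7': [192, 192, 7]
Program A final stack: [192, 192, 7]

Program B trace:
  After 'push 5': [5]
  After 'push -2': [5, -2]
  After 'push -5': [5, -2, -5]
  After 'push 7': [5, -2, -5, 7]
  After 'lt': [5, -2, 1]
  After 'mod': [5, 0]
  After 'gt': [1]
Program B final stack: [1]
Same: no

Answer: no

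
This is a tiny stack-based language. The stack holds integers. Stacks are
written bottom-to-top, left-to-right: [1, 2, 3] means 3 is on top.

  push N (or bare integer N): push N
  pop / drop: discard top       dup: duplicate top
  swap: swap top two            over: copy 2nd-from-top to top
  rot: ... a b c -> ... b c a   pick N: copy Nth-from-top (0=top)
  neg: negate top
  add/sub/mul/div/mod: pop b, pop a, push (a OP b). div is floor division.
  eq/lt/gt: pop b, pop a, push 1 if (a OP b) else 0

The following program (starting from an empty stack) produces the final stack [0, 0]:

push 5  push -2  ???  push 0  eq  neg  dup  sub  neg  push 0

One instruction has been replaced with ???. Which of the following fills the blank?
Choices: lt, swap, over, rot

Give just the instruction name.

Answer: lt

Derivation:
Stack before ???: [5, -2]
Stack after ???:  [0]
Checking each choice:
  lt: MATCH
  swap: produces [-2, 0, 0]
  over: produces [5, -2, 0, 0]
  rot: stack underflow (need 3, have 2)


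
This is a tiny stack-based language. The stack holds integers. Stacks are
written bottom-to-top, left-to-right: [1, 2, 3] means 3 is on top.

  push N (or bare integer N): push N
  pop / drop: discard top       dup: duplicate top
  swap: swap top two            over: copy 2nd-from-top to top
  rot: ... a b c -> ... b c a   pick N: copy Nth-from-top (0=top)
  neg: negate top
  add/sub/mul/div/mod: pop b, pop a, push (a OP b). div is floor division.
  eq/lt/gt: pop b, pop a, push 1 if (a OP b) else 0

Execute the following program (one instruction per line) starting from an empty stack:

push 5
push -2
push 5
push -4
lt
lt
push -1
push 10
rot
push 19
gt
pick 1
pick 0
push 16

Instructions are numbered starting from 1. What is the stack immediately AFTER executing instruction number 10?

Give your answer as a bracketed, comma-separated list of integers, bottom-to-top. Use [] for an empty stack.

Answer: [5, -1, 10, 1, 19]

Derivation:
Step 1 ('push 5'): [5]
Step 2 ('push -2'): [5, -2]
Step 3 ('push 5'): [5, -2, 5]
Step 4 ('push -4'): [5, -2, 5, -4]
Step 5 ('lt'): [5, -2, 0]
Step 6 ('lt'): [5, 1]
Step 7 ('push -1'): [5, 1, -1]
Step 8 ('push 10'): [5, 1, -1, 10]
Step 9 ('rot'): [5, -1, 10, 1]
Step 10 ('push 19'): [5, -1, 10, 1, 19]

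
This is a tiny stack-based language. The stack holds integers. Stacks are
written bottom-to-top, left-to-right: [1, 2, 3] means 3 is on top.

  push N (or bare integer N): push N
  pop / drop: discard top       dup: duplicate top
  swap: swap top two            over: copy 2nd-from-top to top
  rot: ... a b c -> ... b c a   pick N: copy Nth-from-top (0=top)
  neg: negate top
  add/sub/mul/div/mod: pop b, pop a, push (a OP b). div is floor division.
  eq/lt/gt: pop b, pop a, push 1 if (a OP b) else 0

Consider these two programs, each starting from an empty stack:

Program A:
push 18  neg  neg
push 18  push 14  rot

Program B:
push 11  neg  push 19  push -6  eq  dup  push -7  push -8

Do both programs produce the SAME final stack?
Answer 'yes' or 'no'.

Answer: no

Derivation:
Program A trace:
  After 'push 18': [18]
  After 'neg': [-18]
  After 'neg': [18]
  After 'push 18': [18, 18]
  After 'push 14': [18, 18, 14]
  After 'rot': [18, 14, 18]
Program A final stack: [18, 14, 18]

Program B trace:
  After 'push 11': [11]
  After 'neg': [-11]
  After 'push 19': [-11, 19]
  After 'push -6': [-11, 19, -6]
  After 'eq': [-11, 0]
  After 'dup': [-11, 0, 0]
  After 'push -7': [-11, 0, 0, -7]
  After 'push -8': [-11, 0, 0, -7, -8]
Program B final stack: [-11, 0, 0, -7, -8]
Same: no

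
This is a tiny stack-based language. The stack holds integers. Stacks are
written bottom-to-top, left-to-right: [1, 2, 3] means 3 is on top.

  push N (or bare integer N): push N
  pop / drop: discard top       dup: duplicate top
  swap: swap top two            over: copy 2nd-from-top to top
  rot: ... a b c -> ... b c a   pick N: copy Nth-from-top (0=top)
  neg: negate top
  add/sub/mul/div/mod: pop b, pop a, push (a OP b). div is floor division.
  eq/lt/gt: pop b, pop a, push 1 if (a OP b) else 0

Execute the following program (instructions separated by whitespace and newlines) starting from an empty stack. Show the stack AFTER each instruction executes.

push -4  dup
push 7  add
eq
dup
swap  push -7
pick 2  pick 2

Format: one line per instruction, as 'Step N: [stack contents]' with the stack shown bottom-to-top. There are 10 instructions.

Step 1: [-4]
Step 2: [-4, -4]
Step 3: [-4, -4, 7]
Step 4: [-4, 3]
Step 5: [0]
Step 6: [0, 0]
Step 7: [0, 0]
Step 8: [0, 0, -7]
Step 9: [0, 0, -7, 0]
Step 10: [0, 0, -7, 0, 0]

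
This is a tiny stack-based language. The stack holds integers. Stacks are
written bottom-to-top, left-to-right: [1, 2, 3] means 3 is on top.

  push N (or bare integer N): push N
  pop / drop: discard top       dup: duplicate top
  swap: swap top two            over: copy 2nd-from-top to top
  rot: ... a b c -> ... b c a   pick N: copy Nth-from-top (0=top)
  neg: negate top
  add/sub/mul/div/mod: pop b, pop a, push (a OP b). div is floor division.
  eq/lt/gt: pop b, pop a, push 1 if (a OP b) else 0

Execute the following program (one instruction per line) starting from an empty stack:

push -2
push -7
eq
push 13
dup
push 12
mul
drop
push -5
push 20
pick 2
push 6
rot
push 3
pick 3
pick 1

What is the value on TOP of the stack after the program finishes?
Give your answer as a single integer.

After 'push -2': [-2]
After 'push -7': [-2, -7]
After 'eq': [0]
After 'push 13': [0, 13]
After 'dup': [0, 13, 13]
After 'push 12': [0, 13, 13, 12]
After 'mul': [0, 13, 156]
After 'drop': [0, 13]
After 'push -5': [0, 13, -5]
After 'push 20': [0, 13, -5, 20]
After 'pick 2': [0, 13, -5, 20, 13]
After 'push 6': [0, 13, -5, 20, 13, 6]
After 'rot': [0, 13, -5, 13, 6, 20]
After 'push 3': [0, 13, -5, 13, 6, 20, 3]
After 'pick 3': [0, 13, -5, 13, 6, 20, 3, 13]
After 'pick 1': [0, 13, -5, 13, 6, 20, 3, 13, 3]

Answer: 3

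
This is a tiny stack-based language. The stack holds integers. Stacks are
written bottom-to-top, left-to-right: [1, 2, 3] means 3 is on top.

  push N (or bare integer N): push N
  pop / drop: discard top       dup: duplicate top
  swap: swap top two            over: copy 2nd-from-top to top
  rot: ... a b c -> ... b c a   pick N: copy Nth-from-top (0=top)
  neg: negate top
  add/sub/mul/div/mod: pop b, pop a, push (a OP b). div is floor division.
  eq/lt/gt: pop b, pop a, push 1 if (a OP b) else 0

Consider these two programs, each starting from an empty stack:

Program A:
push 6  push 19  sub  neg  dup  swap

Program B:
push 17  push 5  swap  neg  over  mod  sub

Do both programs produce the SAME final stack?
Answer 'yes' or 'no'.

Answer: no

Derivation:
Program A trace:
  After 'push 6': [6]
  After 'push 19': [6, 19]
  After 'sub': [-13]
  After 'neg': [13]
  After 'dup': [13, 13]
  After 'swap': [13, 13]
Program A final stack: [13, 13]

Program B trace:
  After 'push 17': [17]
  After 'push 5': [17, 5]
  After 'swap': [5, 17]
  After 'neg': [5, -17]
  After 'over': [5, -17, 5]
  After 'mod': [5, 3]
  After 'sub': [2]
Program B final stack: [2]
Same: no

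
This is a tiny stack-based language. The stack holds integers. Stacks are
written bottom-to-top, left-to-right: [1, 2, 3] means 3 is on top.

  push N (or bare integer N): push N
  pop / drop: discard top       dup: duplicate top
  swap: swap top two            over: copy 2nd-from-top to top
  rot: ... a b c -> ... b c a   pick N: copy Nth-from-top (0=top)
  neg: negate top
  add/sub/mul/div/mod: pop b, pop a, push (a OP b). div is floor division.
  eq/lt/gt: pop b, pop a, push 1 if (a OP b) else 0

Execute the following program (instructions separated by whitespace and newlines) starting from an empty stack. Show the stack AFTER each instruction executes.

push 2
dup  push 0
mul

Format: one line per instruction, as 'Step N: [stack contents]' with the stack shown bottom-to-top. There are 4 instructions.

Step 1: [2]
Step 2: [2, 2]
Step 3: [2, 2, 0]
Step 4: [2, 0]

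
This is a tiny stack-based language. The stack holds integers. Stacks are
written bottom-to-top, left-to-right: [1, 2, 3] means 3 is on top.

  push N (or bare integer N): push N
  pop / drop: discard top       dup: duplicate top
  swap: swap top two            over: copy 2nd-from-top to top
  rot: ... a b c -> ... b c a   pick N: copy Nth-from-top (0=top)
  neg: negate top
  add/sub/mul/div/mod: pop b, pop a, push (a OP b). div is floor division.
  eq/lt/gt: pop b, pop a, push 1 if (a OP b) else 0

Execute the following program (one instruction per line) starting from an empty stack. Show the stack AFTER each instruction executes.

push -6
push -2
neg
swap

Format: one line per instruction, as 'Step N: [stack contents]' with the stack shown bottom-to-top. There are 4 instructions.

Step 1: [-6]
Step 2: [-6, -2]
Step 3: [-6, 2]
Step 4: [2, -6]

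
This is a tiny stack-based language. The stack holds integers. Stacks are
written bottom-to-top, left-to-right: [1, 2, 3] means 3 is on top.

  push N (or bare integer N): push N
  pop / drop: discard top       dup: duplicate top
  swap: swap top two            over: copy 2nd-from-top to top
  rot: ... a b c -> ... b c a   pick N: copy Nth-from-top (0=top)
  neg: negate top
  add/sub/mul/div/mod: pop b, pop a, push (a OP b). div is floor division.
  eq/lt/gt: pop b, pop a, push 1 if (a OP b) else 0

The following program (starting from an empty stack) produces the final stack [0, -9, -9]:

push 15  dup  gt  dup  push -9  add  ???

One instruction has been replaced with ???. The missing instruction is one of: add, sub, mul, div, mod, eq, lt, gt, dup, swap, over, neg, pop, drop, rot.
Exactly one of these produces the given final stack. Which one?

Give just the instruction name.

Stack before ???: [0, -9]
Stack after ???:  [0, -9, -9]
The instruction that transforms [0, -9] -> [0, -9, -9] is: dup

Answer: dup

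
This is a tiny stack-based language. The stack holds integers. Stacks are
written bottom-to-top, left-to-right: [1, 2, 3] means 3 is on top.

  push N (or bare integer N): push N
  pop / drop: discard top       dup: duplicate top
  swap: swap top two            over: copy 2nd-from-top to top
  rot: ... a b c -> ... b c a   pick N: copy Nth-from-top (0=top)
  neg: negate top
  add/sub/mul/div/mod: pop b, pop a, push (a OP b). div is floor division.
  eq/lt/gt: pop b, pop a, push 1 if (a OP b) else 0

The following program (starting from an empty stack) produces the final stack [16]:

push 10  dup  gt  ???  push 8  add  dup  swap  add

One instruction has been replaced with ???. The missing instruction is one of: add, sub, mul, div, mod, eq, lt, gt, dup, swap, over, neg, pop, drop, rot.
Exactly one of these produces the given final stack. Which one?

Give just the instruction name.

Answer: neg

Derivation:
Stack before ???: [0]
Stack after ???:  [0]
The instruction that transforms [0] -> [0] is: neg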